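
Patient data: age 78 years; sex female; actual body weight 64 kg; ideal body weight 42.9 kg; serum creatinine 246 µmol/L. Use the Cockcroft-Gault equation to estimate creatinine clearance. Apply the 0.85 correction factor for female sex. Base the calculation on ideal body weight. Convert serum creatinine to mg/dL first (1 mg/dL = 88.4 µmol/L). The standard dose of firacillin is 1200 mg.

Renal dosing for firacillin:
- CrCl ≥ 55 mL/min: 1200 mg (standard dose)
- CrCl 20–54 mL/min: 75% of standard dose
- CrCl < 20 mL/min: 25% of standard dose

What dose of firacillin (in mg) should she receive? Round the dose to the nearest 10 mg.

300 mg

SCr = 246 / 88.4 = 2.783 mg/dL
CrCl = (140 − 78) × 42.9 / (72 × 2.783) × 0.85 = 2659.8 / 200.38 × 0.85 ≈ 11.3 mL/min
CrCl ≈ 11 mL/min → bracket < 20 mL/min.
25% of 1200 mg = 300 mg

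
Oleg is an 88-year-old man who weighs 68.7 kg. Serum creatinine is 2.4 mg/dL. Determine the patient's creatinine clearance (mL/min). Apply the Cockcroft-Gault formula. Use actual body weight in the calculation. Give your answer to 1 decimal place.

CrCl = (140 − 88) × 68.7 / (72 × 2.4) = 3572.4 / 172.80 ≈ 20.7 mL/min

20.7 mL/min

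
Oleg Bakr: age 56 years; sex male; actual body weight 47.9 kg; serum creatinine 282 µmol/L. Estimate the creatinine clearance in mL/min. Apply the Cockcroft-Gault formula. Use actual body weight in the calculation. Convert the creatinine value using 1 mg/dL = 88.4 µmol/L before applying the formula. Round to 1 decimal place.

SCr = 282 / 88.4 = 3.19 mg/dL
CrCl = (140 − 56) × 47.9 / (72 × 3.19) = 4023.6 / 229.68 ≈ 17.5 mL/min

17.5 mL/min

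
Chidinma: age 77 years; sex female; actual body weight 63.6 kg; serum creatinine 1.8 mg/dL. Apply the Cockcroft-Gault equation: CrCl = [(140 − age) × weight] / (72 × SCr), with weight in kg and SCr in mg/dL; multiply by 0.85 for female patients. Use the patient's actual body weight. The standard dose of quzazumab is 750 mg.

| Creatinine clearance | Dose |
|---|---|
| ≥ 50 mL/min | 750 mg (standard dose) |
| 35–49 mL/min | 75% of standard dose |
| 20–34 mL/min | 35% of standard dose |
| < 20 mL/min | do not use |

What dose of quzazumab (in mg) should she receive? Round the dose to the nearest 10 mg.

260 mg

CrCl = (140 − 77) × 63.6 / (72 × 1.8) × 0.85 = 4006.8 / 129.60 × 0.85 ≈ 26.3 mL/min
CrCl ≈ 26 mL/min → bracket 20–34 mL/min.
35% of 750 mg = 262.5 mg → 260 mg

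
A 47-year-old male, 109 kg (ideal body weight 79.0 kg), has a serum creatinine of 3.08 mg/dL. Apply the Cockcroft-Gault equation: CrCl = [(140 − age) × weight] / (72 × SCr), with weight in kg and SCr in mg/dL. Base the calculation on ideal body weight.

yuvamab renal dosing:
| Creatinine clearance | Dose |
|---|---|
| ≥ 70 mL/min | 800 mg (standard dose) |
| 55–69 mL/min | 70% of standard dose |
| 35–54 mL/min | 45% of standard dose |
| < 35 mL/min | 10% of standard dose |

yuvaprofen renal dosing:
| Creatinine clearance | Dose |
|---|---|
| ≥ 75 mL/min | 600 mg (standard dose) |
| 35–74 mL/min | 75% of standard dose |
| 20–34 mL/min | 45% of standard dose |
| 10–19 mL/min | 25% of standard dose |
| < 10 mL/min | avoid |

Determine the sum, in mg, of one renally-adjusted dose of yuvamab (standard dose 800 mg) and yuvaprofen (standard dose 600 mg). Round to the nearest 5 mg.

350 mg

CrCl = (140 − 47) × 79 / (72 × 3.08) = 7347.0 / 221.76 ≈ 33.1 mL/min
CrCl ≈ 33 mL/min.
yuvamab: < 35 mL/min → 10% of 800 mg = 80 mg.
yuvaprofen: 20–34 mL/min → 45% of 600 mg = 270 mg.
Total = 80 + 270 = 350 mg.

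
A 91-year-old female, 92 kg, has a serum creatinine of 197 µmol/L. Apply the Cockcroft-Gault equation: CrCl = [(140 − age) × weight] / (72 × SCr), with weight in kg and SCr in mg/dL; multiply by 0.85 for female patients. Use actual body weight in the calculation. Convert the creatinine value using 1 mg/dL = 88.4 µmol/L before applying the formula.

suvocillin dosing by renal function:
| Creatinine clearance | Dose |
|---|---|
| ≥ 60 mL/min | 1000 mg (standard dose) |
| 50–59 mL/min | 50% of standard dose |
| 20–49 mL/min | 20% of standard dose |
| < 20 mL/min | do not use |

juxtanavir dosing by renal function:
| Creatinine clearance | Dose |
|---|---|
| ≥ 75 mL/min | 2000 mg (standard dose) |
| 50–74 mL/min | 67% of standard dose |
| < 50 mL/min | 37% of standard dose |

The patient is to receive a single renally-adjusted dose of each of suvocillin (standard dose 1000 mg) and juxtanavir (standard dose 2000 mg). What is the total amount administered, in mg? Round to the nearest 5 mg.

940 mg

SCr = 197 / 88.4 = 2.229 mg/dL
CrCl = (140 − 91) × 92 / (72 × 2.229) × 0.85 = 4508.0 / 160.49 × 0.85 ≈ 23.9 mL/min
CrCl ≈ 24 mL/min.
suvocillin: 20–49 mL/min → 20% of 1000 mg = 200 mg.
juxtanavir: < 50 mL/min → 37% of 2000 mg = 740 mg.
Total = 200 + 740 = 940 mg.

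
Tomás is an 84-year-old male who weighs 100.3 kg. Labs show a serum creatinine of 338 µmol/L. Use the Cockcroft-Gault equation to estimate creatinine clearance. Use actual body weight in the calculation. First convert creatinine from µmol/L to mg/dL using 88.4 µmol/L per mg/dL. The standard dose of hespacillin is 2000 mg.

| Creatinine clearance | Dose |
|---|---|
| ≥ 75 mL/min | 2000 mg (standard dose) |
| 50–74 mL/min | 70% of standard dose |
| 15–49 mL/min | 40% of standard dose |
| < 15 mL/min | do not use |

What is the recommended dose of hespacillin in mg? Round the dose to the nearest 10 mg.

800 mg

SCr = 338 / 88.4 = 3.824 mg/dL
CrCl = (140 − 84) × 100.3 / (72 × 3.824) = 5616.8 / 275.33 ≈ 20.4 mL/min
CrCl ≈ 20 mL/min → bracket 15–49 mL/min.
40% of 2000 mg = 800 mg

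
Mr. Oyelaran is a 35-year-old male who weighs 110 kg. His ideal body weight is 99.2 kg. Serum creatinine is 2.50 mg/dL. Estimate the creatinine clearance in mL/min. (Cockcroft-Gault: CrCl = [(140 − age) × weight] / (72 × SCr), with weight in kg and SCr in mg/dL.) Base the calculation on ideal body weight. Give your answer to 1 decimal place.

CrCl = (140 − 35) × 99.2 / (72 × 2.5) = 10416.0 / 180.00 ≈ 57.9 mL/min

57.9 mL/min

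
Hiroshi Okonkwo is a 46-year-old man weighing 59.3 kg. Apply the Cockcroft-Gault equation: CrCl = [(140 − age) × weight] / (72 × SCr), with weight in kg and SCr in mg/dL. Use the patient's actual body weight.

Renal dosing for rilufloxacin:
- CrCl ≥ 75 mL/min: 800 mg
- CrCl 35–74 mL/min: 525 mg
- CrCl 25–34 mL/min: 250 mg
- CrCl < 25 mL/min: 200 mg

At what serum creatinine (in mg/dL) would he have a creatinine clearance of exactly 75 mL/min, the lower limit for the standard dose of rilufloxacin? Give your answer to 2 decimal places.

Standard dose requires CrCl ≥ 75 mL/min.
Set (140 − 46) × 59.3 / (72 × SCr) = 75
SCr = (140 − 46) × 59.3 / (72 × 75) = 1.032 mg/dL

1.03 mg/dL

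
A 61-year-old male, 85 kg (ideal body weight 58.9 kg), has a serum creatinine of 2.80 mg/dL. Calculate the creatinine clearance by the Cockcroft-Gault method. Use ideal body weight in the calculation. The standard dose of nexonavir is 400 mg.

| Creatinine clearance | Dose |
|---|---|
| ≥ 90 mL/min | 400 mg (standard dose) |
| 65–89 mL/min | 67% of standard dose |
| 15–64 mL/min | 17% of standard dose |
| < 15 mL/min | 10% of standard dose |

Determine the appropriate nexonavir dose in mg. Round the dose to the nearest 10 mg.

CrCl = (140 − 61) × 58.9 / (72 × 2.8) = 4653.1 / 201.60 ≈ 23.1 mL/min
CrCl ≈ 23 mL/min → bracket 15–64 mL/min.
17% of 400 mg = 68 mg → 70 mg

70 mg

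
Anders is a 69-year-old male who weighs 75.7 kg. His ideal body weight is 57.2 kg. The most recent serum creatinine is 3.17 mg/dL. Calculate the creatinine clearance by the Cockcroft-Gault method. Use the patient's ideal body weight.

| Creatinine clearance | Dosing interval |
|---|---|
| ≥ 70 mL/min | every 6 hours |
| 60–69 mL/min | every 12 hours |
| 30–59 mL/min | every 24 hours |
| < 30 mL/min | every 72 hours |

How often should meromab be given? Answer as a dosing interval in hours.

every 72 hours

CrCl = (140 − 69) × 57.2 / (72 × 3.17) = 4061.2 / 228.24 ≈ 17.8 mL/min
CrCl ≈ 18 mL/min → bracket < 30 mL/min → every 72 hours.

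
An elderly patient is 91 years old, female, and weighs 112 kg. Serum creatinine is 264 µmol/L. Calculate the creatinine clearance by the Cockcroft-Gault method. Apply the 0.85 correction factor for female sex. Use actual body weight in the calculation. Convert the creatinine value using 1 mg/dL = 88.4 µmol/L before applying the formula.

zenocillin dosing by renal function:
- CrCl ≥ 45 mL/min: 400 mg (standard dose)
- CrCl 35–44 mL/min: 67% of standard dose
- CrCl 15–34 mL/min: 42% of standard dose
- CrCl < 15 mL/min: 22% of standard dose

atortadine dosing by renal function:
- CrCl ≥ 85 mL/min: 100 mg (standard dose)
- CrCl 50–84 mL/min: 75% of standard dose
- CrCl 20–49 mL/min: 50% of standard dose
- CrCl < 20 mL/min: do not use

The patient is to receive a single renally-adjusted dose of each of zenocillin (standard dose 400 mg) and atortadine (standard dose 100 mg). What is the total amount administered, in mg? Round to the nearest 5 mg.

SCr = 264 / 88.4 = 2.986 mg/dL
CrCl = (140 − 91) × 112 / (72 × 2.986) × 0.85 = 5488.0 / 214.99 × 0.85 ≈ 21.7 mL/min
CrCl ≈ 22 mL/min.
zenocillin: 15–34 mL/min → 42% of 400 mg = 168 mg.
atortadine: 20–49 mL/min → 50% of 100 mg = 50 mg.
Total = 168 + 50 = 218 mg.

220 mg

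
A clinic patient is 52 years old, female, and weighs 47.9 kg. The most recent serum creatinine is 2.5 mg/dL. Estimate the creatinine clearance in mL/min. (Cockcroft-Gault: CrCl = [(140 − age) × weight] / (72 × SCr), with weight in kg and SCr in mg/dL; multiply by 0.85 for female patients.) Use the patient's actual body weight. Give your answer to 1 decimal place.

19.9 mL/min

CrCl = (140 − 52) × 47.9 / (72 × 2.5) × 0.85 = 4215.2 / 180.00 × 0.85 ≈ 19.9 mL/min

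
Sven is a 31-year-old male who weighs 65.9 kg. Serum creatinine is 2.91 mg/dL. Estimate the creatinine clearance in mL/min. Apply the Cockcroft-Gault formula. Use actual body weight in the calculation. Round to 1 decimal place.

34.3 mL/min

CrCl = (140 − 31) × 65.9 / (72 × 2.91) = 7183.1 / 209.52 ≈ 34.3 mL/min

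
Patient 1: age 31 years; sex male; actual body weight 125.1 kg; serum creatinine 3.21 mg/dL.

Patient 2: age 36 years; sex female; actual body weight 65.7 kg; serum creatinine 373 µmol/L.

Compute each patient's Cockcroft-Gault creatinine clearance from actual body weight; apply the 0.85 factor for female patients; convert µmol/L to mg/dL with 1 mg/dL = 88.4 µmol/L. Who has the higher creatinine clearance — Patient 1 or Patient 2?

Patient 1: CrCl = (140 − 31) × 125.1 / (72 × 3.21) = 13635.9 / 231.12 ≈ 59.0 mL/min
Patient 2: SCr = 373 / 88.4 = 4.219 mg/dL
Patient 2: CrCl = (140 − 36) × 65.7 / (72 × 4.219) × 0.85 = 6832.8 / 303.77 × 0.85 ≈ 19.1 mL/min
59.0 vs 19.1 mL/min → Patient 1 is higher.

Patient 1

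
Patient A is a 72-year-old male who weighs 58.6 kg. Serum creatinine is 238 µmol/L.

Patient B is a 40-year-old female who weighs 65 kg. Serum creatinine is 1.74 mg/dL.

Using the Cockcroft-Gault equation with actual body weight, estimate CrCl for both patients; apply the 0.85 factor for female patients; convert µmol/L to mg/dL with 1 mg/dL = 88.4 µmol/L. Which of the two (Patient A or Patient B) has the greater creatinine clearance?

Patient B

Patient A: SCr = 238 / 88.4 = 2.692 mg/dL
Patient A: CrCl = (140 − 72) × 58.6 / (72 × 2.692) = 3984.8 / 193.82 ≈ 20.6 mL/min
Patient B: CrCl = (140 − 40) × 65 / (72 × 1.74) × 0.85 = 6500.0 / 125.28 × 0.85 ≈ 44.1 mL/min
20.6 vs 44.1 mL/min → Patient B is higher.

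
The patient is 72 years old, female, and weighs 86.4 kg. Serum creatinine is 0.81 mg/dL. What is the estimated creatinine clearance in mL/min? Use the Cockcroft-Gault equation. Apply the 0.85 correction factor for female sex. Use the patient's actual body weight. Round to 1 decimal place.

85.6 mL/min

CrCl = (140 − 72) × 86.4 / (72 × 0.81) × 0.85 = 5875.2 / 58.32 × 0.85 ≈ 85.6 mL/min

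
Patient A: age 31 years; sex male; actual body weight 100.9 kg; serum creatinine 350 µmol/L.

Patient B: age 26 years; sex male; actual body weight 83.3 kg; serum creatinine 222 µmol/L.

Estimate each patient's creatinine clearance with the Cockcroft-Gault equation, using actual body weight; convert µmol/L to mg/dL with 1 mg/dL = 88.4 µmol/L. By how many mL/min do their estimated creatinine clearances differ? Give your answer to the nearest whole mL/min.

Patient A: SCr = 350 / 88.4 = 3.959 mg/dL
Patient A: CrCl = (140 − 31) × 100.9 / (72 × 3.959) = 10998.1 / 285.05 ≈ 38.6 mL/min
Patient B: SCr = 222 / 88.4 = 2.511 mg/dL
Patient B: CrCl = (140 − 26) × 83.3 / (72 × 2.511) = 9496.2 / 180.79 ≈ 52.5 mL/min
|38.6 − 52.5| = 13.9 mL/min

14 mL/min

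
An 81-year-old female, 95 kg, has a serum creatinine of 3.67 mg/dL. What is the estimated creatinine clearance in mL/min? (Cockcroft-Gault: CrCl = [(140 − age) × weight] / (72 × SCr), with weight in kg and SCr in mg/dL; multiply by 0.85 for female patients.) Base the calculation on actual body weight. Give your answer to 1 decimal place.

CrCl = (140 − 81) × 95 / (72 × 3.67) × 0.85 = 5605.0 / 264.24 × 0.85 ≈ 18.0 mL/min

18.0 mL/min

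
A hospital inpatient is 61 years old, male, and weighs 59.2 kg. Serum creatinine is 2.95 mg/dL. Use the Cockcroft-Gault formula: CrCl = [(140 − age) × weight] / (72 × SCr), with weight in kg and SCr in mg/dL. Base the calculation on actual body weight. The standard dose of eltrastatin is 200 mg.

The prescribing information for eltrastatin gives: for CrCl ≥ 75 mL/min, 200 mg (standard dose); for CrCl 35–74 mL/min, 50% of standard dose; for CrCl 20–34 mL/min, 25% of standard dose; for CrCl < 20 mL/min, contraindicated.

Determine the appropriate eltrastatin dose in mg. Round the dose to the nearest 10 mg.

50 mg

CrCl = (140 − 61) × 59.2 / (72 × 2.95) = 4676.8 / 212.40 ≈ 22.0 mL/min
CrCl ≈ 22 mL/min → bracket 20–34 mL/min.
25% of 200 mg = 50 mg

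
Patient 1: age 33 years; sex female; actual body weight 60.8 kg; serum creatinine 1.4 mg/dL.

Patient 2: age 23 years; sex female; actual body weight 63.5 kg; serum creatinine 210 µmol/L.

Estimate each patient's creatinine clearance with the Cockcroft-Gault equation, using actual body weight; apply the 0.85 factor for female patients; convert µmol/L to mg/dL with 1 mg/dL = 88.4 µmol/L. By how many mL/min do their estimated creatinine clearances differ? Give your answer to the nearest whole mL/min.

18 mL/min

Patient 1: CrCl = (140 − 33) × 60.8 / (72 × 1.4) × 0.85 = 6505.6 / 100.80 × 0.85 ≈ 54.9 mL/min
Patient 2: SCr = 210 / 88.4 = 2.376 mg/dL
Patient 2: CrCl = (140 − 23) × 63.5 / (72 × 2.376) × 0.85 = 7429.5 / 171.07 × 0.85 ≈ 36.9 mL/min
|54.9 − 36.9| = 18.0 mL/min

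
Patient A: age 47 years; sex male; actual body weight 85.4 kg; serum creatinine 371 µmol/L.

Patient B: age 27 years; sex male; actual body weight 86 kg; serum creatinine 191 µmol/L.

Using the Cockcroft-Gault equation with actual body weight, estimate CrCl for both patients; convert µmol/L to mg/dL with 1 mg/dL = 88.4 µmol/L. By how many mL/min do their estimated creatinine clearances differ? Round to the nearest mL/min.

36 mL/min

Patient A: SCr = 371 / 88.4 = 4.197 mg/dL
Patient A: CrCl = (140 − 47) × 85.4 / (72 × 4.197) = 7942.2 / 302.18 ≈ 26.3 mL/min
Patient B: SCr = 191 / 88.4 = 2.161 mg/dL
Patient B: CrCl = (140 − 27) × 86 / (72 × 2.161) = 9718.0 / 155.59 ≈ 62.5 mL/min
|26.3 − 62.5| = 36.2 mL/min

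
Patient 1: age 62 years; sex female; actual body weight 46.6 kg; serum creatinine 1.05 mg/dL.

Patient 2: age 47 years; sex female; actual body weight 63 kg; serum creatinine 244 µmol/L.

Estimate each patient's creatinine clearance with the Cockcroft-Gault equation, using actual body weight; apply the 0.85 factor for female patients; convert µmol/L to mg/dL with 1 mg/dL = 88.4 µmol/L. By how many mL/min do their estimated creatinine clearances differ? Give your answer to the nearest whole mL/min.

Patient 1: CrCl = (140 − 62) × 46.6 / (72 × 1.05) × 0.85 = 3634.8 / 75.60 × 0.85 ≈ 40.9 mL/min
Patient 2: SCr = 244 / 88.4 = 2.76 mg/dL
Patient 2: CrCl = (140 − 47) × 63 / (72 × 2.76) × 0.85 = 5859.0 / 198.72 × 0.85 ≈ 25.1 mL/min
|40.9 − 25.1| = 15.8 mL/min

16 mL/min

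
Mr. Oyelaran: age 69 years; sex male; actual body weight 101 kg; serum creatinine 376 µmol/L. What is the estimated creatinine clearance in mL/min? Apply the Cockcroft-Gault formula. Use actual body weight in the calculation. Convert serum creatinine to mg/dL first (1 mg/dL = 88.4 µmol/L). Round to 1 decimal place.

SCr = 376 / 88.4 = 4.253 mg/dL
CrCl = (140 − 69) × 101 / (72 × 4.253) = 7171.0 / 306.22 ≈ 23.4 mL/min

23.4 mL/min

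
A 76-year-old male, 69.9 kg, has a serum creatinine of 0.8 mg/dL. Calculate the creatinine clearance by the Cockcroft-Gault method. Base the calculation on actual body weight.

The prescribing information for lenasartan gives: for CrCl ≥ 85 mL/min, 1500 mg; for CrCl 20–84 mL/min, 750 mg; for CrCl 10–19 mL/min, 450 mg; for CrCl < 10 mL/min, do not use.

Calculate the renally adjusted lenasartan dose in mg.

750 mg

CrCl = (140 − 76) × 69.9 / (72 × 0.8) = 4473.6 / 57.60 ≈ 77.7 mL/min
CrCl ≈ 78 mL/min → bracket 20–84 mL/min.
Dose for this bracket: 750 mg.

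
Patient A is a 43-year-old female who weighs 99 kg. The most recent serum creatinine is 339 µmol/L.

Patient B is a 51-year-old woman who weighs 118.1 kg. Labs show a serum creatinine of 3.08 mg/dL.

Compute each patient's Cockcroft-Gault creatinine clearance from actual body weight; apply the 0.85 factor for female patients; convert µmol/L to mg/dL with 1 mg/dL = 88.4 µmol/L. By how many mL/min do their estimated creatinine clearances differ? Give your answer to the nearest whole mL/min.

11 mL/min

Patient A: SCr = 339 / 88.4 = 3.835 mg/dL
Patient A: CrCl = (140 − 43) × 99 / (72 × 3.835) × 0.85 = 9603.0 / 276.12 × 0.85 ≈ 29.6 mL/min
Patient B: CrCl = (140 − 51) × 118.1 / (72 × 3.08) × 0.85 = 10510.9 / 221.76 × 0.85 ≈ 40.3 mL/min
|29.6 − 40.3| = 10.7 mL/min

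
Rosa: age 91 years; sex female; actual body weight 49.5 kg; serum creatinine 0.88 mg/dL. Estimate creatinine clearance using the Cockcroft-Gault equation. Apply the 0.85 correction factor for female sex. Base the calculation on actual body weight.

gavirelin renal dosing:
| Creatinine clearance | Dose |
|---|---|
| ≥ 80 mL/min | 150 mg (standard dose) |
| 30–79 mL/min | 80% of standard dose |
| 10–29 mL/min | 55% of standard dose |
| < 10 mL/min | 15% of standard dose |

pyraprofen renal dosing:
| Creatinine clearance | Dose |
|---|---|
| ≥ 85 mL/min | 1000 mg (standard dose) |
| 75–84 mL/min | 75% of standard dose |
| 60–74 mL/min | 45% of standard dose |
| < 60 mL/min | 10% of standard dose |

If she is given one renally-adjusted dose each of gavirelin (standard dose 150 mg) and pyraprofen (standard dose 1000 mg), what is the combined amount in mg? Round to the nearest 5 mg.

CrCl = (140 − 91) × 49.5 / (72 × 0.88) × 0.85 = 2425.5 / 63.36 × 0.85 ≈ 32.5 mL/min
CrCl ≈ 33 mL/min.
gavirelin: 30–79 mL/min → 80% of 150 mg = 120 mg.
pyraprofen: < 60 mL/min → 10% of 1000 mg = 100 mg.
Total = 120 + 100 = 220 mg.

220 mg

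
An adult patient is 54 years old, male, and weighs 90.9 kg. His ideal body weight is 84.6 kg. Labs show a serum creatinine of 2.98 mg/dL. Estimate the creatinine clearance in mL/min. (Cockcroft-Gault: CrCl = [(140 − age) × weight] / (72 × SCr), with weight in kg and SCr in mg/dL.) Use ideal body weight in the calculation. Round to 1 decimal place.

CrCl = (140 − 54) × 84.6 / (72 × 2.98) = 7275.6 / 214.56 ≈ 33.9 mL/min

33.9 mL/min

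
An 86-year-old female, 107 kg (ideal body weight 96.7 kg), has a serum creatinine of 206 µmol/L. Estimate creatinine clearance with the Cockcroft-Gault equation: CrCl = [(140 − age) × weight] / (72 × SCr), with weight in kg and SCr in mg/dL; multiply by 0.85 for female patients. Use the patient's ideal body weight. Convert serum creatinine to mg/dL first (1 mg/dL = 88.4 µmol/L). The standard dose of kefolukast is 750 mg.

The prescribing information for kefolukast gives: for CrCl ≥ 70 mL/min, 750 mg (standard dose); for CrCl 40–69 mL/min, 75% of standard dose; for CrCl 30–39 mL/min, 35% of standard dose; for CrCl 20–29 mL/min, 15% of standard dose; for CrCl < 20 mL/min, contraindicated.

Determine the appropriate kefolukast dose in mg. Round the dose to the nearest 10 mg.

110 mg

SCr = 206 / 88.4 = 2.33 mg/dL
CrCl = (140 − 86) × 96.7 / (72 × 2.33) × 0.85 = 5221.8 / 167.76 × 0.85 ≈ 26.5 mL/min
CrCl ≈ 26 mL/min → bracket 20–29 mL/min.
15% of 750 mg = 112.5 mg → 110 mg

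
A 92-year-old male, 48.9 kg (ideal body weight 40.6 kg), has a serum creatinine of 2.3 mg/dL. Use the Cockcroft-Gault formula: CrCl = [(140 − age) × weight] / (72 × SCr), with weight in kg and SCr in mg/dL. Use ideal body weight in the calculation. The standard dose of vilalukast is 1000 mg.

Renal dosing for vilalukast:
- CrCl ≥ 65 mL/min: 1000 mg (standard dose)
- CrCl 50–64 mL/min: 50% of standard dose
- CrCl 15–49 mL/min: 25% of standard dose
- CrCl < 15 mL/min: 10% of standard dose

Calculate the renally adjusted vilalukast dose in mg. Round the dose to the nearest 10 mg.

CrCl = (140 − 92) × 40.6 / (72 × 2.3) = 1948.8 / 165.60 ≈ 11.8 mL/min
CrCl ≈ 12 mL/min → bracket < 15 mL/min.
10% of 1000 mg = 100 mg

100 mg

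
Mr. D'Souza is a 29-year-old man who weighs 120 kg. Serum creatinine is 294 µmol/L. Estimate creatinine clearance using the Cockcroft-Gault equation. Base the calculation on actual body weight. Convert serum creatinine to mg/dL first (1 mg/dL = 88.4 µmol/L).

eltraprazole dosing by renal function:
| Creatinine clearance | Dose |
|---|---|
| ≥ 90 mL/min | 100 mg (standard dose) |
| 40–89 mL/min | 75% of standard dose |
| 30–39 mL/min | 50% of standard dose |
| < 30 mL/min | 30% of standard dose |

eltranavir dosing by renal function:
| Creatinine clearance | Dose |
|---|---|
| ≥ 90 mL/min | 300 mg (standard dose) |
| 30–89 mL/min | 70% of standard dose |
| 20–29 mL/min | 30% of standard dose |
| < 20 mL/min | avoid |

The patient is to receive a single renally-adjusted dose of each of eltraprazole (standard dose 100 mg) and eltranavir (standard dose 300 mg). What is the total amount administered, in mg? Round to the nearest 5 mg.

285 mg

SCr = 294 / 88.4 = 3.326 mg/dL
CrCl = (140 − 29) × 120 / (72 × 3.326) = 13320.0 / 239.47 ≈ 55.6 mL/min
CrCl ≈ 56 mL/min.
eltraprazole: 40–89 mL/min → 75% of 100 mg = 75 mg.
eltranavir: 30–89 mL/min → 70% of 300 mg = 210 mg.
Total = 75 + 210 = 285 mg.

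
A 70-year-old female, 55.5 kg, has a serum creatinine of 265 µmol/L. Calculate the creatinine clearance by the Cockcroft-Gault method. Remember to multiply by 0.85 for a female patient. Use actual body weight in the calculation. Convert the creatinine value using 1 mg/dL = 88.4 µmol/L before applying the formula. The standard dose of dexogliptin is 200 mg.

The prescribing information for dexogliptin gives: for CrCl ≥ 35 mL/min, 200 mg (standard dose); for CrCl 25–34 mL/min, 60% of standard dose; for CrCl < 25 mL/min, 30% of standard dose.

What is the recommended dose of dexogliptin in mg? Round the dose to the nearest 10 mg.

SCr = 265 / 88.4 = 2.998 mg/dL
CrCl = (140 − 70) × 55.5 / (72 × 2.998) × 0.85 = 3885.0 / 215.86 × 0.85 ≈ 15.3 mL/min
CrCl ≈ 15 mL/min → bracket < 25 mL/min.
30% of 200 mg = 60 mg

60 mg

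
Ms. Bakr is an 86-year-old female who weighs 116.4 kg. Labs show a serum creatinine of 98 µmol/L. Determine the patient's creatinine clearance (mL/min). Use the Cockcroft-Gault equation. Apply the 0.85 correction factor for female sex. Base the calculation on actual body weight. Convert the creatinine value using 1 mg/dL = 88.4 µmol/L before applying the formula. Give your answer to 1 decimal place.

66.9 mL/min

SCr = 98 / 88.4 = 1.109 mg/dL
CrCl = (140 − 86) × 116.4 / (72 × 1.109) × 0.85 = 6285.6 / 79.85 × 0.85 ≈ 66.9 mL/min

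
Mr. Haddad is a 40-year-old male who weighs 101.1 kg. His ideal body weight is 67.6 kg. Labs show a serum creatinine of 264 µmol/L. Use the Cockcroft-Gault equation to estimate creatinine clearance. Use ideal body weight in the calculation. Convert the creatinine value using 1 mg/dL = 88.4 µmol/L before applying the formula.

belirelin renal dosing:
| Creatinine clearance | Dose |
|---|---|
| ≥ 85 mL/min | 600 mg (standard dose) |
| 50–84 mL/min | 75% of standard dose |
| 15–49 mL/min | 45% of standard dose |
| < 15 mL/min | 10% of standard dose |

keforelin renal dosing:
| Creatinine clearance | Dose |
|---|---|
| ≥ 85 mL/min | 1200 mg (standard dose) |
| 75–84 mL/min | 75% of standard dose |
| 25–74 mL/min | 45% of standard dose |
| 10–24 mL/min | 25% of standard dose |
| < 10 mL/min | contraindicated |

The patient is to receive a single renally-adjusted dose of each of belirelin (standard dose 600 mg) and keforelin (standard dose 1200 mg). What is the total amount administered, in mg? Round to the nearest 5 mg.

SCr = 264 / 88.4 = 2.986 mg/dL
CrCl = (140 − 40) × 67.6 / (72 × 2.986) = 6760.0 / 214.99 ≈ 31.4 mL/min
CrCl ≈ 31 mL/min.
belirelin: 15–49 mL/min → 45% of 600 mg = 270 mg.
keforelin: 25–74 mL/min → 45% of 1200 mg = 540 mg.
Total = 270 + 540 = 810 mg.

810 mg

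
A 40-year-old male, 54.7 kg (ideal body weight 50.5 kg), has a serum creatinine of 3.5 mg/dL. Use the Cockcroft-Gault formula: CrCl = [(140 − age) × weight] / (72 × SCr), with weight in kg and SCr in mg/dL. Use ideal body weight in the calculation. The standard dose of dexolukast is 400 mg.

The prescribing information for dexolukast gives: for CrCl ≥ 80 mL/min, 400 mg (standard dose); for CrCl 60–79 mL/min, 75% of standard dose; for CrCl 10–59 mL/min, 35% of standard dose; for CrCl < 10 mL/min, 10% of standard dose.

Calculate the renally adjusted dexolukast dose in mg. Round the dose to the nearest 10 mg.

CrCl = (140 − 40) × 50.5 / (72 × 3.5) = 5050.0 / 252.00 ≈ 20.0 mL/min
CrCl ≈ 20 mL/min → bracket 10–59 mL/min.
35% of 400 mg = 140 mg

140 mg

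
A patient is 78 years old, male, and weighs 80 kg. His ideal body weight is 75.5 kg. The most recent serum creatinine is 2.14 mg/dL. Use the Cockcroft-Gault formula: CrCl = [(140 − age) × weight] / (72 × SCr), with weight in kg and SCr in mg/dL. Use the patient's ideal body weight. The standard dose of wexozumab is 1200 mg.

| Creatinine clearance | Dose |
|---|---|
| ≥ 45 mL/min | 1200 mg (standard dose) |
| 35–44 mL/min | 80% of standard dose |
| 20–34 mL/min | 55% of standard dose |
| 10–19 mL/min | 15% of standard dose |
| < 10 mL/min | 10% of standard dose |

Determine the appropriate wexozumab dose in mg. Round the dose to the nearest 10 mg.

CrCl = (140 − 78) × 75.5 / (72 × 2.14) = 4681.0 / 154.08 ≈ 30.4 mL/min
CrCl ≈ 30 mL/min → bracket 20–34 mL/min.
55% of 1200 mg = 660 mg

660 mg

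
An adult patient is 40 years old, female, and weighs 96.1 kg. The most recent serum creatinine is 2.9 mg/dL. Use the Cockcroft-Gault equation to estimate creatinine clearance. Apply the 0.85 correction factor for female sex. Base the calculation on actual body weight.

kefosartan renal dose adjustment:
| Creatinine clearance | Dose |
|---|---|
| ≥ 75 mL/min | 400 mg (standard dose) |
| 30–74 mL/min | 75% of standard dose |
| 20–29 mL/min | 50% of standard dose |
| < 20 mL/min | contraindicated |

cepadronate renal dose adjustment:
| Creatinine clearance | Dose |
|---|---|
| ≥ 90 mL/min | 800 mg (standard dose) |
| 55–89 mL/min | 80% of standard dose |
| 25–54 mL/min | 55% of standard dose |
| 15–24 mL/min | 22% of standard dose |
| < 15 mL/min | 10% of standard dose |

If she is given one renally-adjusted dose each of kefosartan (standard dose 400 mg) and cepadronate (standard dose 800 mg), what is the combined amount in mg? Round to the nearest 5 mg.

CrCl = (140 − 40) × 96.1 / (72 × 2.9) × 0.85 = 9610.0 / 208.80 × 0.85 ≈ 39.1 mL/min
CrCl ≈ 39 mL/min.
kefosartan: 30–74 mL/min → 75% of 400 mg = 300 mg.
cepadronate: 25–54 mL/min → 55% of 800 mg = 440 mg.
Total = 300 + 440 = 740 mg.

740 mg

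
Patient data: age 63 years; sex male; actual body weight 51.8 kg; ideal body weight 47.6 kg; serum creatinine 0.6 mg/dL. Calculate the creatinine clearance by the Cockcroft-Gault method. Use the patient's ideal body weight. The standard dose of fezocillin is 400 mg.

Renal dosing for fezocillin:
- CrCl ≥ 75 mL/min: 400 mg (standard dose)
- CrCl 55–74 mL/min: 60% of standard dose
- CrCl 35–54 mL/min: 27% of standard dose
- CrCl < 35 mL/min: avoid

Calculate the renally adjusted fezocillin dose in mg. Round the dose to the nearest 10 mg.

CrCl = (140 − 63) × 47.6 / (72 × 0.6) = 3665.2 / 43.20 ≈ 84.8 mL/min
CrCl ≈ 85 mL/min → bracket ≥ 75 mL/min.
100% of 400 mg = 400 mg

400 mg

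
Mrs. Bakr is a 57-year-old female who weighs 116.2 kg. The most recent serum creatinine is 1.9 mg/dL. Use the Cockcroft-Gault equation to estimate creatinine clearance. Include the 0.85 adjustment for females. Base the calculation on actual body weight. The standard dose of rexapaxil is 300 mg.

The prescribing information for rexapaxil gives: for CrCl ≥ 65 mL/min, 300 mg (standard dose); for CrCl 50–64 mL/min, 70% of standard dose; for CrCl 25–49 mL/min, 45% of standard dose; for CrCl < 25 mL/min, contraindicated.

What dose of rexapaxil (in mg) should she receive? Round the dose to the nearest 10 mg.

210 mg

CrCl = (140 − 57) × 116.2 / (72 × 1.9) × 0.85 = 9644.6 / 136.80 × 0.85 ≈ 59.9 mL/min
CrCl ≈ 60 mL/min → bracket 50–64 mL/min.
70% of 300 mg = 210 mg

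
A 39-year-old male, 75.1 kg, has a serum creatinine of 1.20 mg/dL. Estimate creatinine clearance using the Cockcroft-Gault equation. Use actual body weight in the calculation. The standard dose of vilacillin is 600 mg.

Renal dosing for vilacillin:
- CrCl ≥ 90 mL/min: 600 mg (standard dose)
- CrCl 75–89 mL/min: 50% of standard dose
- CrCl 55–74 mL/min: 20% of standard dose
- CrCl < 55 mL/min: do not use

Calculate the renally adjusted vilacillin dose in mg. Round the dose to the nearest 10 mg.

300 mg

CrCl = (140 − 39) × 75.1 / (72 × 1.2) = 7585.1 / 86.40 ≈ 87.8 mL/min
CrCl ≈ 88 mL/min → bracket 75–89 mL/min.
50% of 600 mg = 300 mg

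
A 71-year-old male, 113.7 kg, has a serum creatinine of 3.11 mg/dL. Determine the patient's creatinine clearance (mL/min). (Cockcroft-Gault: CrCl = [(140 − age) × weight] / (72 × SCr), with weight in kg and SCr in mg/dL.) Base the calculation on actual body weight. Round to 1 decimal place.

CrCl = (140 − 71) × 113.7 / (72 × 3.11) = 7845.3 / 223.92 ≈ 35.0 mL/min

35.0 mL/min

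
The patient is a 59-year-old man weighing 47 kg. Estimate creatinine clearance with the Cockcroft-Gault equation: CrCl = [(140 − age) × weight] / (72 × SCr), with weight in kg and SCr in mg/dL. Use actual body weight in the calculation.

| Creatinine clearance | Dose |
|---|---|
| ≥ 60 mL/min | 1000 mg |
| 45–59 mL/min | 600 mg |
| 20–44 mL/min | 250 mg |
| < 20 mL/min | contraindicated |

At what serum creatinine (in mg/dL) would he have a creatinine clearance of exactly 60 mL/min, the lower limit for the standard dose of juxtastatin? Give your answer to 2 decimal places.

0.88 mg/dL

Standard dose requires CrCl ≥ 60 mL/min.
Set (140 − 59) × 47 / (72 × SCr) = 60
SCr = (140 − 59) × 47 / (72 × 60) = 0.881 mg/dL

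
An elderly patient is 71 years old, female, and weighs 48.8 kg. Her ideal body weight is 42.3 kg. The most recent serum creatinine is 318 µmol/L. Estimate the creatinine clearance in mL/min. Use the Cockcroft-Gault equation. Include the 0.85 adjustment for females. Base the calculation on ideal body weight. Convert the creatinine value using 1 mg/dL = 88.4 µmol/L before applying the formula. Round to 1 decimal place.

9.6 mL/min

SCr = 318 / 88.4 = 3.597 mg/dL
CrCl = (140 − 71) × 42.3 / (72 × 3.597) × 0.85 = 2918.7 / 258.98 × 0.85 ≈ 9.6 mL/min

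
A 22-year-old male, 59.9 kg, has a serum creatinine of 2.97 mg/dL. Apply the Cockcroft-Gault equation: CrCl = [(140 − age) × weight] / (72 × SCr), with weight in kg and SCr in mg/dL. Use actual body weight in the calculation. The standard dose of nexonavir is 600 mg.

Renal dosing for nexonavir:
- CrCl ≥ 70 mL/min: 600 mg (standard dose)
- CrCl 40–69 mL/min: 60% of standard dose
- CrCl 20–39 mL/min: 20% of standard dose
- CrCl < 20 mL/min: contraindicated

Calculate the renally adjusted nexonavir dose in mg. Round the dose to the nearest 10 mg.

CrCl = (140 − 22) × 59.9 / (72 × 2.97) = 7068.2 / 213.84 ≈ 33.1 mL/min
CrCl ≈ 33 mL/min → bracket 20–39 mL/min.
20% of 600 mg = 120 mg

120 mg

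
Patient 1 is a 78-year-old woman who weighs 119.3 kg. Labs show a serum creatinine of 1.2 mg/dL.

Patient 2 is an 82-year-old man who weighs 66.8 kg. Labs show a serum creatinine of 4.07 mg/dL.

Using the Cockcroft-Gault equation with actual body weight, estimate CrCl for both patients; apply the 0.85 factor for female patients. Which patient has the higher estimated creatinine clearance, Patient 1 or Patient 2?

Patient 1: CrCl = (140 − 78) × 119.3 / (72 × 1.2) × 0.85 = 7396.6 / 86.40 × 0.85 ≈ 72.8 mL/min
Patient 2: CrCl = (140 − 82) × 66.8 / (72 × 4.07) = 3874.4 / 293.04 ≈ 13.2 mL/min
72.8 vs 13.2 mL/min → Patient 1 is higher.

Patient 1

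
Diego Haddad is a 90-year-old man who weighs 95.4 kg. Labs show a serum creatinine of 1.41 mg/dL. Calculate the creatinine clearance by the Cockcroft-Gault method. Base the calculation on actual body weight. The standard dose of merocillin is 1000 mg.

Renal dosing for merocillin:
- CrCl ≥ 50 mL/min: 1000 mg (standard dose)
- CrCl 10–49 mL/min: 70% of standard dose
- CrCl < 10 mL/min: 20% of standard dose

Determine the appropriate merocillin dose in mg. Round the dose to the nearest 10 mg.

700 mg

CrCl = (140 − 90) × 95.4 / (72 × 1.41) = 4770.0 / 101.52 ≈ 47.0 mL/min
CrCl ≈ 47 mL/min → bracket 10–49 mL/min.
70% of 1000 mg = 700 mg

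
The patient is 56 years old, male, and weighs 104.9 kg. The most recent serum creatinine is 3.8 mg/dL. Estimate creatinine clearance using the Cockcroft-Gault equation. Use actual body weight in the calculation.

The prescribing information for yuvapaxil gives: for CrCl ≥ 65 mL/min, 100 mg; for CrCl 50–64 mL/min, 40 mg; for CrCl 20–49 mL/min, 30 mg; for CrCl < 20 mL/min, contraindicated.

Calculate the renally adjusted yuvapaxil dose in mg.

30 mg

CrCl = (140 − 56) × 104.9 / (72 × 3.8) = 8811.6 / 273.60 ≈ 32.2 mL/min
CrCl ≈ 32 mL/min → bracket 20–49 mL/min.
Dose for this bracket: 30 mg.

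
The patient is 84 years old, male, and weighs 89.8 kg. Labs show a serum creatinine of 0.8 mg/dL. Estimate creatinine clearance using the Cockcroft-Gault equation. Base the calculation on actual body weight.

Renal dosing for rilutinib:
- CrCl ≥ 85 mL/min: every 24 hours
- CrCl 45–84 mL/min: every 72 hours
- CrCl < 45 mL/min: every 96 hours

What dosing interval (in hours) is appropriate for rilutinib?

every 24 hours

CrCl = (140 − 84) × 89.8 / (72 × 0.8) = 5028.8 / 57.60 ≈ 87.3 mL/min
CrCl ≈ 87 mL/min → bracket ≥ 85 mL/min → every 24 hours.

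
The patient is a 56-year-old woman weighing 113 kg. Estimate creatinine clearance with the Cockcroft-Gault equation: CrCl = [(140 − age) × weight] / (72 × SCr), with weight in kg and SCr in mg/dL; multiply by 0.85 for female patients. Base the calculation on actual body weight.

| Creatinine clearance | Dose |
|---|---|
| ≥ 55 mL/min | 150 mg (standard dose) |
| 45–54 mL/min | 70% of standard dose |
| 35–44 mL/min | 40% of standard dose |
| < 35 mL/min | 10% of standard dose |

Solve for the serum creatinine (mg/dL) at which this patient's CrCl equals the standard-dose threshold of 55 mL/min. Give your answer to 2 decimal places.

2.04 mg/dL

Standard dose requires CrCl ≥ 55 mL/min.
Set (140 − 56) × 113 × 0.85 / (72 × SCr) = 55
SCr = (140 − 56) × 113 × 0.85 / (72 × 55) = 2.037 mg/dL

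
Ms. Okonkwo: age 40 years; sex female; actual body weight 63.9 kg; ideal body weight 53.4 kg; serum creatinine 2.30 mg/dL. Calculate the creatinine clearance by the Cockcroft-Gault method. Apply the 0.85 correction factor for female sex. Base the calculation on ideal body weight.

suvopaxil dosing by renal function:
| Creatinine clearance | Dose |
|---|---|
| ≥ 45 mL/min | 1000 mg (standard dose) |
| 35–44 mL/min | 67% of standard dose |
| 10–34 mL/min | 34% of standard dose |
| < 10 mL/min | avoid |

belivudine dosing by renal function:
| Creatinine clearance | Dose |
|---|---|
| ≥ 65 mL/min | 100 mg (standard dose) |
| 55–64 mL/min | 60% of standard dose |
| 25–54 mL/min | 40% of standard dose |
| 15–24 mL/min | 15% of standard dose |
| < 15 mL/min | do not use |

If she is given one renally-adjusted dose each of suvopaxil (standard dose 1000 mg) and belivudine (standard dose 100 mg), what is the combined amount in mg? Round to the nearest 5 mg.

380 mg

CrCl = (140 − 40) × 53.4 / (72 × 2.3) × 0.85 = 5340.0 / 165.60 × 0.85 ≈ 27.4 mL/min
CrCl ≈ 27 mL/min.
suvopaxil: 10–34 mL/min → 34% of 1000 mg = 340 mg.
belivudine: 25–54 mL/min → 40% of 100 mg = 40 mg.
Total = 340 + 40 = 380 mg.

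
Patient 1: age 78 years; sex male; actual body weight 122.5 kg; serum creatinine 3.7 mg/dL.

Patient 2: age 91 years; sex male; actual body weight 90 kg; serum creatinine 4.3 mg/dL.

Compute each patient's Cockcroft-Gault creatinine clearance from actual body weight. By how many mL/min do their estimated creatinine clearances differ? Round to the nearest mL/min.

Patient 1: CrCl = (140 − 78) × 122.5 / (72 × 3.7) = 7595.0 / 266.40 ≈ 28.5 mL/min
Patient 2: CrCl = (140 − 91) × 90 / (72 × 4.3) = 4410.0 / 309.60 ≈ 14.2 mL/min
|28.5 − 14.2| = 14.3 mL/min

14 mL/min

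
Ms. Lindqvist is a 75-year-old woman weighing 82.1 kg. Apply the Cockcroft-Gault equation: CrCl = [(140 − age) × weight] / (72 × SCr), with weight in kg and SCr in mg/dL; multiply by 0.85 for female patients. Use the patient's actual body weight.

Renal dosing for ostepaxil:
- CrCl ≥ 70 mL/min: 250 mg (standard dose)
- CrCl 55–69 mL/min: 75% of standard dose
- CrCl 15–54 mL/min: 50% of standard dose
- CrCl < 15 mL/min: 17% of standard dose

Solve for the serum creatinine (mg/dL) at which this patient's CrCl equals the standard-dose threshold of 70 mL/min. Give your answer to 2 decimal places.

Standard dose requires CrCl ≥ 70 mL/min.
Set (140 − 75) × 82.1 × 0.85 / (72 × SCr) = 70
SCr = (140 − 75) × 82.1 × 0.85 / (72 × 70) = 0.900 mg/dL

0.90 mg/dL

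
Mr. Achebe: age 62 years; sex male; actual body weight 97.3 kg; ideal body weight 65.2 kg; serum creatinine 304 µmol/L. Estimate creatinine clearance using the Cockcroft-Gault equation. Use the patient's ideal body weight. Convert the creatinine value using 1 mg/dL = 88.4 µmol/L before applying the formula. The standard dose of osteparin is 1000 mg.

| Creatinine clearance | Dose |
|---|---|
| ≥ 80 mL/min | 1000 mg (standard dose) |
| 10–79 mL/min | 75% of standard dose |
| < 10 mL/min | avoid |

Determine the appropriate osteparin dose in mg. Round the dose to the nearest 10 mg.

750 mg

SCr = 304 / 88.4 = 3.439 mg/dL
CrCl = (140 − 62) × 65.2 / (72 × 3.439) = 5085.6 / 247.61 ≈ 20.5 mL/min
CrCl ≈ 21 mL/min → bracket 10–79 mL/min.
75% of 1000 mg = 750 mg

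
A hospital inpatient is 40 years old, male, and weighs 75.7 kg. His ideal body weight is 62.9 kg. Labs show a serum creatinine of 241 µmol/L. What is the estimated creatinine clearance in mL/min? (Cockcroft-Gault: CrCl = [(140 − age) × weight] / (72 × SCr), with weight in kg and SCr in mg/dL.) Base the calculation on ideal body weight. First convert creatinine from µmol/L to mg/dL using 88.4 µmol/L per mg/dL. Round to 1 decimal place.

SCr = 241 / 88.4 = 2.726 mg/dL
CrCl = (140 − 40) × 62.9 / (72 × 2.726) = 6290.0 / 196.27 ≈ 32.0 mL/min

32.0 mL/min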